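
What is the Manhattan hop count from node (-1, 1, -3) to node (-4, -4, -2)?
9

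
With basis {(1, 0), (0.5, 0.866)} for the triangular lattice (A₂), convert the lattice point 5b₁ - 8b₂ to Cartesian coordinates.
(1, -6.928)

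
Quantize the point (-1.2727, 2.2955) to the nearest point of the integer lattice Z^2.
(-1, 2)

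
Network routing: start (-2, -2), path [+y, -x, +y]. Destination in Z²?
(-3, 0)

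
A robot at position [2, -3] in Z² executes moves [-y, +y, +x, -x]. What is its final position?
(2, -3)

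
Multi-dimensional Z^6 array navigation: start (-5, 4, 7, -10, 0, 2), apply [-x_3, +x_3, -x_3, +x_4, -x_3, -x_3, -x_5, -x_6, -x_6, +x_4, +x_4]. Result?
(-5, 4, 4, -7, -1, 0)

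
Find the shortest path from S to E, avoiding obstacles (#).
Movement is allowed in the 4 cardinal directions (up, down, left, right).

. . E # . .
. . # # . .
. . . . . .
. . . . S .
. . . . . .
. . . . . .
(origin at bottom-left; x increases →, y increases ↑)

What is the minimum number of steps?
7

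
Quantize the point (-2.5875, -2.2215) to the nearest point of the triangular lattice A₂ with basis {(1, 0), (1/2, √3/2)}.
(-2.5, -2.598)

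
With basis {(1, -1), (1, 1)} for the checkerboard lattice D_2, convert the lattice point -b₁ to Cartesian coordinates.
(-1, 1)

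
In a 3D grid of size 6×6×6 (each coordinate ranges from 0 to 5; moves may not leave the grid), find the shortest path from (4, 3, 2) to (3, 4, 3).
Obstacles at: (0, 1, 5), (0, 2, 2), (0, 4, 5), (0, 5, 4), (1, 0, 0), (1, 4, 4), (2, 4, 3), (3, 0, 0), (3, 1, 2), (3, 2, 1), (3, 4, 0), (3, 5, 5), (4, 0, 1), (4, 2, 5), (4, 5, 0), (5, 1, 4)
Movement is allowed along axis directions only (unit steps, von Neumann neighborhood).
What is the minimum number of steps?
3
(one shortest path: (4, 3, 2) → (3, 3, 2) → (3, 4, 2) → (3, 4, 3))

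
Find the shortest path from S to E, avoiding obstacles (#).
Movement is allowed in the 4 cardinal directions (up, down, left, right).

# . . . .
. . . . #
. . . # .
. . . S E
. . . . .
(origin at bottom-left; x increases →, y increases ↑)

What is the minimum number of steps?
1
(one shortest path: (3, 1) → (4, 1))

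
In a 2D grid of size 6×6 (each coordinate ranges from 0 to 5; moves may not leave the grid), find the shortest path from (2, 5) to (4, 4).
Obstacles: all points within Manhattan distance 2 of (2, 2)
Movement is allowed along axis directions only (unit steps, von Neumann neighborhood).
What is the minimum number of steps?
3
(one shortest path: (2, 5) → (3, 5) → (4, 5) → (4, 4))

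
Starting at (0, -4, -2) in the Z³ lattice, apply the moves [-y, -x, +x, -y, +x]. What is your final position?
(1, -6, -2)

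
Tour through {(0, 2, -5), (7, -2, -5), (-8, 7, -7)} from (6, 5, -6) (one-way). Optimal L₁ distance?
35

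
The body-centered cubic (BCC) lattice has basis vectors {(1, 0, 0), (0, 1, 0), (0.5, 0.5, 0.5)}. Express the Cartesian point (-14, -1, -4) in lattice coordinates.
-10b₁ + 3b₂ - 8b₃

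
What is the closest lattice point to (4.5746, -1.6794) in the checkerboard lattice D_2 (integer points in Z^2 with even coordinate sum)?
(4, -2)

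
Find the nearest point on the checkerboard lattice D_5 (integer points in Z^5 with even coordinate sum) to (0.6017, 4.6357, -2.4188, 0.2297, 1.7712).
(1, 5, -2, 0, 2)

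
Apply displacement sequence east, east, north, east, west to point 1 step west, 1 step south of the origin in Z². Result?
(1, 0)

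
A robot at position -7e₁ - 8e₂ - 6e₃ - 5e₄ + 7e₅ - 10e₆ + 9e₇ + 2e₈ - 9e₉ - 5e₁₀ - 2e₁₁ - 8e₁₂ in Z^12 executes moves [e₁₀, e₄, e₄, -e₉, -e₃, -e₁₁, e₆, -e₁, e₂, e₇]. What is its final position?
(-8, -7, -7, -3, 7, -9, 10, 2, -10, -4, -3, -8)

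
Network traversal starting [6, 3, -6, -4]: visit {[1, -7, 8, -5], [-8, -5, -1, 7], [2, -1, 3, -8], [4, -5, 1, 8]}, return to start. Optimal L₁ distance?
112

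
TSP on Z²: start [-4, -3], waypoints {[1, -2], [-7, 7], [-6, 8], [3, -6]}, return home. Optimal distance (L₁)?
48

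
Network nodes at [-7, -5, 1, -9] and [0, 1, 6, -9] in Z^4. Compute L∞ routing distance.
7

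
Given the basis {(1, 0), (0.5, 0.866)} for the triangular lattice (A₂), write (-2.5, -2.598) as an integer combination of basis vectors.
-b₁ - 3b₂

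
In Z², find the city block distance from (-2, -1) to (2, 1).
6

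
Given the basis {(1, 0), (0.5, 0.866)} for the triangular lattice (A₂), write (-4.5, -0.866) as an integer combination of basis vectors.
-4b₁ - b₂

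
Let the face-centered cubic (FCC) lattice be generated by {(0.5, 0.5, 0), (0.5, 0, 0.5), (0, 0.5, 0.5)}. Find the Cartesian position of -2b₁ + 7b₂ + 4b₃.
(2.5, 1, 5.5)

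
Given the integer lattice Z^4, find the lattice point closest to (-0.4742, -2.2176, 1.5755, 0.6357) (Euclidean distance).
(0, -2, 2, 1)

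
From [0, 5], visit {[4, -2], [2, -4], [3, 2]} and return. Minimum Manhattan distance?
26
(one optimal route: (0, 5) → (2, -4) → (4, -2) → (3, 2) → (0, 5))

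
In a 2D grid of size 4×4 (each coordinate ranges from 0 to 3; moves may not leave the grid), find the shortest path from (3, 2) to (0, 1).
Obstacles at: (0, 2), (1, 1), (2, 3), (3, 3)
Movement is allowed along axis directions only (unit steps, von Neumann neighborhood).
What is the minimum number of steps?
6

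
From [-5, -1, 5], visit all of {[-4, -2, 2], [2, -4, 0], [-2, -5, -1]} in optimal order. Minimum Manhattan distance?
19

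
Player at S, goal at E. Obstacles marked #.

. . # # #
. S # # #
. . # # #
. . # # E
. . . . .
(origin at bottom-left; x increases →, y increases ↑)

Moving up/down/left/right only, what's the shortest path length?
7
(one shortest path: (1, 3) → (1, 2) → (1, 1) → (1, 0) → (2, 0) → (3, 0) → (4, 0) → (4, 1))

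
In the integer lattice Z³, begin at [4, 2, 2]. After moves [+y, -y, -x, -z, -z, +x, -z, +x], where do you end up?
(5, 2, -1)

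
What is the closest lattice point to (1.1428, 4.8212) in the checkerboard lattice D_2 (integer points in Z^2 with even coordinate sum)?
(1, 5)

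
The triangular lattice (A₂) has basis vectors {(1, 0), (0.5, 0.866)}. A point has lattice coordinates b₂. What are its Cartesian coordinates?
(0.5, 0.866)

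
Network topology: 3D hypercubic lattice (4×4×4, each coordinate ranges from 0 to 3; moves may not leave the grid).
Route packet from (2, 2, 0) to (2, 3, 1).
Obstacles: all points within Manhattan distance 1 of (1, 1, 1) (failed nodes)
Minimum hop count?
2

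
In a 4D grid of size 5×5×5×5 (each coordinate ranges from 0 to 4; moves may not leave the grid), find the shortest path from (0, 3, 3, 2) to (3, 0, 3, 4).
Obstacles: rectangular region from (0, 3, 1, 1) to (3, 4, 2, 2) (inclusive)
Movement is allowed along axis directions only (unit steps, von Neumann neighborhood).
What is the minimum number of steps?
8
(one shortest path: (0, 3, 3, 2) → (1, 3, 3, 2) → (2, 3, 3, 2) → (3, 3, 3, 2) → (3, 2, 3, 2) → (3, 1, 3, 2) → (3, 0, 3, 2) → (3, 0, 3, 3) → (3, 0, 3, 4))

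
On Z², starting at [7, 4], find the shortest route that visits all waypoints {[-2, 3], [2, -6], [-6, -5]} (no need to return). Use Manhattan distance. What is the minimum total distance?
31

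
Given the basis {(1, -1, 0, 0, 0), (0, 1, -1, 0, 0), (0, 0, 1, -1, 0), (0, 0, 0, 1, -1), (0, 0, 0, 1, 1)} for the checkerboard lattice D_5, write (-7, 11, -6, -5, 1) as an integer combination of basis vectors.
-7b₁ + 4b₂ - 2b₃ - 4b₄ - 3b₅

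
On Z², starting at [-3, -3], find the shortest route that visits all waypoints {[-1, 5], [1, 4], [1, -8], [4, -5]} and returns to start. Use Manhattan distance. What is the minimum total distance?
40
(one optimal route: (-3, -3) → (-1, 5) → (1, 4) → (1, -8) → (4, -5) → (-3, -3))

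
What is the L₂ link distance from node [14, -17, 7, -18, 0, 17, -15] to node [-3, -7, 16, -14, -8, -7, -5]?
35.0143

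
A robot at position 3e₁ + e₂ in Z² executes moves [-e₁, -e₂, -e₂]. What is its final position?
(2, -1)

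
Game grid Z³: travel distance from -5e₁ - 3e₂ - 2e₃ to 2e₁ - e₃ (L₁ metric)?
11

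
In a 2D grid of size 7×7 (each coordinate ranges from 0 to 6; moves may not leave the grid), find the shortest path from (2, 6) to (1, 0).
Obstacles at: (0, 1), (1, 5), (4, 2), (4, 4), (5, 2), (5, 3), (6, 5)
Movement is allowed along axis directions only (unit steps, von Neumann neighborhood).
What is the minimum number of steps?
7
(one shortest path: (2, 6) → (2, 5) → (2, 4) → (1, 4) → (1, 3) → (1, 2) → (1, 1) → (1, 0))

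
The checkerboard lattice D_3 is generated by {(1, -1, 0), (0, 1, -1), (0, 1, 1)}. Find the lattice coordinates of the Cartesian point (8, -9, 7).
8b₁ - 4b₂ + 3b₃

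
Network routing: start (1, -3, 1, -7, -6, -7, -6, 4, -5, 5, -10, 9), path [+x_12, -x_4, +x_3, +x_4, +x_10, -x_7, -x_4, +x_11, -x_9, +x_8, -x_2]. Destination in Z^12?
(1, -4, 2, -8, -6, -7, -7, 5, -6, 6, -9, 10)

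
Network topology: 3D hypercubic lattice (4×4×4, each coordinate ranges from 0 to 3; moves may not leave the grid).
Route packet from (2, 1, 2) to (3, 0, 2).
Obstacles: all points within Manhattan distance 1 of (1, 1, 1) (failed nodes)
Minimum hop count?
2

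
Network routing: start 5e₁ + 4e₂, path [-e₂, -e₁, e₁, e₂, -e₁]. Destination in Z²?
(4, 4)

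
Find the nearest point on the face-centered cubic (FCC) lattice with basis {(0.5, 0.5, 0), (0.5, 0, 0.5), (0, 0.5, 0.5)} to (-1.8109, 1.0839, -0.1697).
(-2, 1, 0)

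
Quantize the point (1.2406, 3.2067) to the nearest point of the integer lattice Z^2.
(1, 3)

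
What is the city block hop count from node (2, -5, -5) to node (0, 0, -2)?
10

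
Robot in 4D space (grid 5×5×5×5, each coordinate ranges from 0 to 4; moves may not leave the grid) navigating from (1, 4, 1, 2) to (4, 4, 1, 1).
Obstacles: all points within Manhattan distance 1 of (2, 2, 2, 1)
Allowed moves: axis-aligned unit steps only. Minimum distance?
4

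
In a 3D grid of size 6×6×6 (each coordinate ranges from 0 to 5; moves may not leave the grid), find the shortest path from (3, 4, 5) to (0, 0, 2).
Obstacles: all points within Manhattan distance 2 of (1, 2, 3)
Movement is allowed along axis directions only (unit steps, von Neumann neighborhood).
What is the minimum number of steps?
10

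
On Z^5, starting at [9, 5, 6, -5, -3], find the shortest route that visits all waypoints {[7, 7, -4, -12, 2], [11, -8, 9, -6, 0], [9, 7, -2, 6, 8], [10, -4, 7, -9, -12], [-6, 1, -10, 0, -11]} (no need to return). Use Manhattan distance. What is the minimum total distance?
168
(one optimal route: (9, 5, 6, -5, -3) → (11, -8, 9, -6, 0) → (10, -4, 7, -9, -12) → (7, 7, -4, -12, 2) → (9, 7, -2, 6, 8) → (-6, 1, -10, 0, -11))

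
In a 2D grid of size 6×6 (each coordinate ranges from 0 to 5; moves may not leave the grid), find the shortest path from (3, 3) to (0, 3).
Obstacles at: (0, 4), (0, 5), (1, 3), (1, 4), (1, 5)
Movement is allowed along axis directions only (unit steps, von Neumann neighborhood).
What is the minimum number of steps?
5
(one shortest path: (3, 3) → (2, 3) → (2, 2) → (1, 2) → (0, 2) → (0, 3))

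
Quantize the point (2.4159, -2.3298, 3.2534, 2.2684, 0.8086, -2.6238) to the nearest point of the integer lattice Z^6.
(2, -2, 3, 2, 1, -3)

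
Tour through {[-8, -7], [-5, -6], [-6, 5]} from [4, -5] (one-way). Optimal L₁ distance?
28
(one optimal route: (4, -5) → (-5, -6) → (-8, -7) → (-6, 5))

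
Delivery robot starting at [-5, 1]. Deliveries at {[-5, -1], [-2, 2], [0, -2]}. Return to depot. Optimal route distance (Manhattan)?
18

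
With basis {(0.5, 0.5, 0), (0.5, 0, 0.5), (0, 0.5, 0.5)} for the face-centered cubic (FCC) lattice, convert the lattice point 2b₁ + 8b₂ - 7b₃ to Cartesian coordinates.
(5, -2.5, 0.5)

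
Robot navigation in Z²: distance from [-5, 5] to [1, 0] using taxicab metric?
11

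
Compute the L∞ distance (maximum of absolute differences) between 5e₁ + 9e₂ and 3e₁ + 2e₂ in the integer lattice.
7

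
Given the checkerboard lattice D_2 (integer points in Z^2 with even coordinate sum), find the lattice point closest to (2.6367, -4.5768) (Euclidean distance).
(3, -5)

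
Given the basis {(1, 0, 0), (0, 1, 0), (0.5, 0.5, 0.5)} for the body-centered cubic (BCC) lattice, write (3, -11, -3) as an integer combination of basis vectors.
6b₁ - 8b₂ - 6b₃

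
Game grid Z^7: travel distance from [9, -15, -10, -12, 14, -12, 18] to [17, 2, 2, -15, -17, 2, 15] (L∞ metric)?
31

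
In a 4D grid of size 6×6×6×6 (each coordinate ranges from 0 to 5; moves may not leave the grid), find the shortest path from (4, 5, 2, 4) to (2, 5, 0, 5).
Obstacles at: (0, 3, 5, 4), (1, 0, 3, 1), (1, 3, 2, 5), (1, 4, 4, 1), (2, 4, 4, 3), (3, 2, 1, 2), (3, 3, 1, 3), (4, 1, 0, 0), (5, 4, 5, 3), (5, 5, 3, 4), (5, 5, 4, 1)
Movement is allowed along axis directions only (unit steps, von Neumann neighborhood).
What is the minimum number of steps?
5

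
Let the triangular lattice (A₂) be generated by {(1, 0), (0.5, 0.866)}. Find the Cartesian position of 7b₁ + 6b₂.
(10, 5.196)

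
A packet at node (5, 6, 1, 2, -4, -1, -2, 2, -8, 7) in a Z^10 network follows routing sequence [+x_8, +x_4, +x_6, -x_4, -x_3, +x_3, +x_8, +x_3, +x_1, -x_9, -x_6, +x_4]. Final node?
(6, 6, 2, 3, -4, -1, -2, 4, -9, 7)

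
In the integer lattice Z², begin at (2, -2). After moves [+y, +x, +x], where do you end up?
(4, -1)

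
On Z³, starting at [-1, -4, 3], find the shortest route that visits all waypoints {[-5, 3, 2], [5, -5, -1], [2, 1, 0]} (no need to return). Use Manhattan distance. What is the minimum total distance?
32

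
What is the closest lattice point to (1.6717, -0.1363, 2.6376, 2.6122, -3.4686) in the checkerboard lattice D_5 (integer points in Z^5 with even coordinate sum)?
(2, 0, 3, 3, -4)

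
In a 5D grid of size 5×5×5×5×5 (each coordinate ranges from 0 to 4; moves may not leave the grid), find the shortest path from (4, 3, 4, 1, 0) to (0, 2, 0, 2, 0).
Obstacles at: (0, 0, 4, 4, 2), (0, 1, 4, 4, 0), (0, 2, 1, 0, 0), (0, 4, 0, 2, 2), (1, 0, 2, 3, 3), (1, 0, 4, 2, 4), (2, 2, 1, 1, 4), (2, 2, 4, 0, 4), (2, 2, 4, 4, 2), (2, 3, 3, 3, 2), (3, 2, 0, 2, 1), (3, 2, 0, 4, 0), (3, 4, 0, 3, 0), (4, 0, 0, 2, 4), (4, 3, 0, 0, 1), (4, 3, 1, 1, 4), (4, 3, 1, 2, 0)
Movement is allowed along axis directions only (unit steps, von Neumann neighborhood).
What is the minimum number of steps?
10
(one shortest path: (4, 3, 4, 1, 0) → (3, 3, 4, 1, 0) → (2, 3, 4, 1, 0) → (1, 3, 4, 1, 0) → (0, 3, 4, 1, 0) → (0, 2, 4, 1, 0) → (0, 2, 3, 1, 0) → (0, 2, 2, 1, 0) → (0, 2, 1, 1, 0) → (0, 2, 0, 1, 0) → (0, 2, 0, 2, 0))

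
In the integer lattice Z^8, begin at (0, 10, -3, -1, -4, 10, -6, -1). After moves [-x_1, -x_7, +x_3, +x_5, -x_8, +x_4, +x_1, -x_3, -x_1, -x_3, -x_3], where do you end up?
(-1, 10, -5, 0, -3, 10, -7, -2)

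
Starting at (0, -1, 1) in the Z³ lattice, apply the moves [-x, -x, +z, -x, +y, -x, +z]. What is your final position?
(-4, 0, 3)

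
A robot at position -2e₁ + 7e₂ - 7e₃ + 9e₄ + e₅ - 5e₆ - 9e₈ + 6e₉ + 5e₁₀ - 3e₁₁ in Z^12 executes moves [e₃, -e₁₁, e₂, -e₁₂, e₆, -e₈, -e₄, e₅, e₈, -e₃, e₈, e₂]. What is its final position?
(-2, 9, -7, 8, 2, -4, 0, -8, 6, 5, -4, -1)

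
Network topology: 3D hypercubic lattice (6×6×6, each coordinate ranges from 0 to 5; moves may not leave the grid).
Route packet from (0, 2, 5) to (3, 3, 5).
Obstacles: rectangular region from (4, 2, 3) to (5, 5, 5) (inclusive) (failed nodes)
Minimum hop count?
4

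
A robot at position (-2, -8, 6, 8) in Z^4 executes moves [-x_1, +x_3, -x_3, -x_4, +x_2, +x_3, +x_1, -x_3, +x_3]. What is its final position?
(-2, -7, 7, 7)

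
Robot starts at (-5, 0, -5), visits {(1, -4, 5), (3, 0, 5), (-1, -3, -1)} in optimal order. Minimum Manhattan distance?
26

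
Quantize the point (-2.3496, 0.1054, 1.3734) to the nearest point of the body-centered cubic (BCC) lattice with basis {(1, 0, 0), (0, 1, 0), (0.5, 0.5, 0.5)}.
(-2.5, 0.5, 1.5)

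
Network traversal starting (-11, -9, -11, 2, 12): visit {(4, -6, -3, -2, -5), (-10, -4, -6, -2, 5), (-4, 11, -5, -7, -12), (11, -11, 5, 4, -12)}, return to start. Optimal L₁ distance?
204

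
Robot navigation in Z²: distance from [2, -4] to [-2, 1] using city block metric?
9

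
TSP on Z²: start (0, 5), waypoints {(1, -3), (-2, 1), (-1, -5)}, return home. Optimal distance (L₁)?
26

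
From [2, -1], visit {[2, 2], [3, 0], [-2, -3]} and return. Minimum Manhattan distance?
20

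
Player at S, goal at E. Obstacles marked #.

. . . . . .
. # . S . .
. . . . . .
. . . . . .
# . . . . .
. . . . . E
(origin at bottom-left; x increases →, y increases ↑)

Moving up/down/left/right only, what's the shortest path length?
6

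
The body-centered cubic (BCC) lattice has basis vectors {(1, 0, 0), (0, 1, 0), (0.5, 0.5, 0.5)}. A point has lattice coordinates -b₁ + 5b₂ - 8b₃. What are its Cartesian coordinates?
(-5, 1, -4)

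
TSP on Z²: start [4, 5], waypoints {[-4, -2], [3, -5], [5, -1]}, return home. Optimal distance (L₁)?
38
(one optimal route: (4, 5) → (-4, -2) → (3, -5) → (5, -1) → (4, 5))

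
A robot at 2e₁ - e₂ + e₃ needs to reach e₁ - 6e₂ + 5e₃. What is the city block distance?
10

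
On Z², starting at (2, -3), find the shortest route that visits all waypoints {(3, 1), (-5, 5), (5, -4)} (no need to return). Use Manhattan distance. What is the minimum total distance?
23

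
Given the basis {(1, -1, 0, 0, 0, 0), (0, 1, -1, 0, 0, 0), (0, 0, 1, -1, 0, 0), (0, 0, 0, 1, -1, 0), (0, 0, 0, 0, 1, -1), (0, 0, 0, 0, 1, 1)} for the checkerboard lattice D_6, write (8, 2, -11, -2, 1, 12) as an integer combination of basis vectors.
8b₁ + 10b₂ - b₃ - 3b₄ - 7b₅ + 5b₆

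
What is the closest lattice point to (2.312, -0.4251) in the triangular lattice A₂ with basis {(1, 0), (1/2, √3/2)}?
(2.5, -0.866)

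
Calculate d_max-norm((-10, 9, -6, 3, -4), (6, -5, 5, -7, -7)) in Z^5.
16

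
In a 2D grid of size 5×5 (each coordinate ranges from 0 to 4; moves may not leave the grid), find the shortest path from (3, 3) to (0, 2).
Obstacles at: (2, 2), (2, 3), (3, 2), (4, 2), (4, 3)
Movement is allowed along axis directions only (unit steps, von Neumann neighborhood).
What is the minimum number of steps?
6
(one shortest path: (3, 3) → (3, 4) → (2, 4) → (1, 4) → (0, 4) → (0, 3) → (0, 2))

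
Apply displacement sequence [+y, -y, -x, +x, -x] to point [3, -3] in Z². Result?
(2, -3)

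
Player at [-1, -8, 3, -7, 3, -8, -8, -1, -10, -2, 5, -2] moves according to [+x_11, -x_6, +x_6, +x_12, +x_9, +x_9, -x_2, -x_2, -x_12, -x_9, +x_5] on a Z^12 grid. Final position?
(-1, -10, 3, -7, 4, -8, -8, -1, -9, -2, 6, -2)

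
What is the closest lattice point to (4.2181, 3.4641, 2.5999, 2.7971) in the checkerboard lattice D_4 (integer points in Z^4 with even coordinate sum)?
(4, 4, 3, 3)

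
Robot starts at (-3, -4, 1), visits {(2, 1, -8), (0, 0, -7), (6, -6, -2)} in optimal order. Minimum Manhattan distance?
35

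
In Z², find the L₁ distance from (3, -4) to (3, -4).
0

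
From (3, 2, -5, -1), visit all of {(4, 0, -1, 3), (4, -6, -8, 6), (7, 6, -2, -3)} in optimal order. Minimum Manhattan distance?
45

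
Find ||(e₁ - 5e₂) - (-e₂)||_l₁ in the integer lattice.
5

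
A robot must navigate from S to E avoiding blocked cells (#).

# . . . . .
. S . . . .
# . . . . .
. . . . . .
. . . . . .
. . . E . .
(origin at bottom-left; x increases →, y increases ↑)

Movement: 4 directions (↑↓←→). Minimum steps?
6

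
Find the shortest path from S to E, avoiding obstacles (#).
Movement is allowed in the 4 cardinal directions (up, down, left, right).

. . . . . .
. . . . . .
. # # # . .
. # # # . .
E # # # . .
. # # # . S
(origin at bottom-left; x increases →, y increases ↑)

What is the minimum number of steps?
12
(one shortest path: (5, 0) → (4, 0) → (4, 1) → (4, 2) → (4, 3) → (4, 4) → (3, 4) → (2, 4) → (1, 4) → (0, 4) → (0, 3) → (0, 2) → (0, 1))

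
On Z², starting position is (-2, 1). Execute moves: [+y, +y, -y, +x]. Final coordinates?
(-1, 2)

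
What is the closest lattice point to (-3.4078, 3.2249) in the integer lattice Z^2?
(-3, 3)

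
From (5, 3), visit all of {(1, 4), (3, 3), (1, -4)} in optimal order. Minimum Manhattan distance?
13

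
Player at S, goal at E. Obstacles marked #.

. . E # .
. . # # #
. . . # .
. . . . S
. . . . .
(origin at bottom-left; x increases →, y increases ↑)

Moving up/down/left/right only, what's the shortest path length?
7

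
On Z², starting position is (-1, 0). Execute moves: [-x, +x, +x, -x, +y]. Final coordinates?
(-1, 1)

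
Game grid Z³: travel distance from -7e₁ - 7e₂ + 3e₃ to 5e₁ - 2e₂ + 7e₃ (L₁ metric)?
21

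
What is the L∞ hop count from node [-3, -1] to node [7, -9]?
10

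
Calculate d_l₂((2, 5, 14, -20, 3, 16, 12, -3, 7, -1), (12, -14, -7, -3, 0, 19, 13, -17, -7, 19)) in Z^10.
44.7437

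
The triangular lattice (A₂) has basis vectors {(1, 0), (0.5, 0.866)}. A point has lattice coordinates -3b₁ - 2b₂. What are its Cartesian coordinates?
(-4, -1.732)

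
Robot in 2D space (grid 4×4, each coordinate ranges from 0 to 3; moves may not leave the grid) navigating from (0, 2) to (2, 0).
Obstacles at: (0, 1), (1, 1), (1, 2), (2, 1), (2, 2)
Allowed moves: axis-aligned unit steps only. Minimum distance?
8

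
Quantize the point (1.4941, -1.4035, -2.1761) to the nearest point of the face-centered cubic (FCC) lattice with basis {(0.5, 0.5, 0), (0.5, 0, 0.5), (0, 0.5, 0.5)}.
(1.5, -1.5, -2)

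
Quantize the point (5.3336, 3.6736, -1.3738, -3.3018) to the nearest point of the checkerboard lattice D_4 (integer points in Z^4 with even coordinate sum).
(5, 4, -2, -3)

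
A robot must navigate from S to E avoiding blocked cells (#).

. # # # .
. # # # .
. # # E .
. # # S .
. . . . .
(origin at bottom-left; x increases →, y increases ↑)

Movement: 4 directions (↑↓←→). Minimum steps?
1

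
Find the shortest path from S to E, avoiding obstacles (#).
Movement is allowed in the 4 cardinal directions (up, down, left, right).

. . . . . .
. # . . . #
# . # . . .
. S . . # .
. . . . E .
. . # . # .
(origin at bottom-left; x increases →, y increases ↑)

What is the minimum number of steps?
4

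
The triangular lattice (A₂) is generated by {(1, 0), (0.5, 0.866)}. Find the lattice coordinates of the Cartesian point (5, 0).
5b₁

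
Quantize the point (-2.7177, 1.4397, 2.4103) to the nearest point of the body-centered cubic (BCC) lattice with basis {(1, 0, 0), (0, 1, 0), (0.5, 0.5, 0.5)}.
(-2.5, 1.5, 2.5)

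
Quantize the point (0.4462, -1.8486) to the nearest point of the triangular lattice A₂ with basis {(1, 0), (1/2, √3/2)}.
(0, -1.732)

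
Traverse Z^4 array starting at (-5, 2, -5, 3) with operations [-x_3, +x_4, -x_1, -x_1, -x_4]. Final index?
(-7, 2, -6, 3)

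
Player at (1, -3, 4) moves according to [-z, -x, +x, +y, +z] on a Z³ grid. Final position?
(1, -2, 4)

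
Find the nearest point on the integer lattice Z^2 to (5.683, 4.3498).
(6, 4)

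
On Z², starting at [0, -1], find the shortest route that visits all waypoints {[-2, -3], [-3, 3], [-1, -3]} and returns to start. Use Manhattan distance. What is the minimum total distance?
18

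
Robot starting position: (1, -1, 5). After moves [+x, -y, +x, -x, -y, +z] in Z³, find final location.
(2, -3, 6)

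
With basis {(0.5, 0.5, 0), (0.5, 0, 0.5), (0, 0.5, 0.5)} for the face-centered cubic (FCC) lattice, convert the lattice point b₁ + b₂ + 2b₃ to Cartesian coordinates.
(1, 1.5, 1.5)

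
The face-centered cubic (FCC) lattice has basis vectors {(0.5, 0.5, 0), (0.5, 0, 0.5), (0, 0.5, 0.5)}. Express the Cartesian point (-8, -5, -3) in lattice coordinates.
-10b₁ - 6b₂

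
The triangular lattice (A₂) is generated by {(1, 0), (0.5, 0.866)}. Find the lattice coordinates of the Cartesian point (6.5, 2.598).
5b₁ + 3b₂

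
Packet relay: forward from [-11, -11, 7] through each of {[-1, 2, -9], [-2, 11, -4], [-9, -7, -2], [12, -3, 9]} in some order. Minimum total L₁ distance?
93
(one optimal route: (-11, -11, 7) → (-9, -7, -2) → (-2, 11, -4) → (-1, 2, -9) → (12, -3, 9))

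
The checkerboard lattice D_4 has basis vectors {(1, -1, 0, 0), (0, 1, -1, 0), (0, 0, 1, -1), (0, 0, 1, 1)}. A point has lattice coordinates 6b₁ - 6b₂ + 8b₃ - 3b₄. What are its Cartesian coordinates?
(6, -12, 11, -11)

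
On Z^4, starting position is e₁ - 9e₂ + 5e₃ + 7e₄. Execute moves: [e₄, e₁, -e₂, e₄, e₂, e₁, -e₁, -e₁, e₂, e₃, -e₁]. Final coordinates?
(0, -8, 6, 9)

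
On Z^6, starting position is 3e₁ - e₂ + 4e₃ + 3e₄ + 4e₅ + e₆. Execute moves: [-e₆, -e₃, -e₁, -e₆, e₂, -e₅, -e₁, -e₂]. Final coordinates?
(1, -1, 3, 3, 3, -1)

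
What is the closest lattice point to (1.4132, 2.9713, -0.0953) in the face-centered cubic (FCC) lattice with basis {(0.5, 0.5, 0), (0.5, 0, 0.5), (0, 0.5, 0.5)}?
(1.5, 3, -0.5)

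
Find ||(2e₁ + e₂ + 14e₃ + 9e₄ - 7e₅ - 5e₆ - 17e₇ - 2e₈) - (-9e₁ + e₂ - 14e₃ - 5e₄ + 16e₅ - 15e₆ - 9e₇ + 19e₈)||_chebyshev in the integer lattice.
28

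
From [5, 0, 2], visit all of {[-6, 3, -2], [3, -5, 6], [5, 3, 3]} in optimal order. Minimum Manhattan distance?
40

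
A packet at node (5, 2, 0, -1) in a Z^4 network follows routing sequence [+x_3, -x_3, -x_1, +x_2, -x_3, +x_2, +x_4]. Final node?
(4, 4, -1, 0)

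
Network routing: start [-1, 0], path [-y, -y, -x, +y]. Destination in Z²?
(-2, -1)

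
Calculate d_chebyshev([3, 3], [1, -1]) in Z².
4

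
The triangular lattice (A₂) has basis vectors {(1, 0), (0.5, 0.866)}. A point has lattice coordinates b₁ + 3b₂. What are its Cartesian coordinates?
(2.5, 2.598)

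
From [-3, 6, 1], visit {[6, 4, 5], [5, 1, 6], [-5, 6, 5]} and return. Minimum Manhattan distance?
42
(one optimal route: (-3, 6, 1) → (6, 4, 5) → (5, 1, 6) → (-5, 6, 5) → (-3, 6, 1))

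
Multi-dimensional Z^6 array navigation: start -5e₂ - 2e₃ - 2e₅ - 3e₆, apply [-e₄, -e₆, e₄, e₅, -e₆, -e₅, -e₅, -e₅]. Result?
(0, -5, -2, 0, -4, -5)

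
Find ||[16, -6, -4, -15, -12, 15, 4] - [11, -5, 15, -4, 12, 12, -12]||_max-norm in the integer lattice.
24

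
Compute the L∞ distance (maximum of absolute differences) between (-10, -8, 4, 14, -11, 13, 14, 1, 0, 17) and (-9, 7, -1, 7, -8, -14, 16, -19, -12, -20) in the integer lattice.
37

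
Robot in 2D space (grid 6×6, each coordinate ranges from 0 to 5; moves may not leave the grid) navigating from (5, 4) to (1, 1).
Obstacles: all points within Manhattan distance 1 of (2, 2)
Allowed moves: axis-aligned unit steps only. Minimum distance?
9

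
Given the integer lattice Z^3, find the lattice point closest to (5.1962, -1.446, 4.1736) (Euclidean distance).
(5, -1, 4)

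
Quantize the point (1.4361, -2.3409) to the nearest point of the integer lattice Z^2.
(1, -2)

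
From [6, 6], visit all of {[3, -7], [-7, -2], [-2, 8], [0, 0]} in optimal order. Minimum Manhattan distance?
44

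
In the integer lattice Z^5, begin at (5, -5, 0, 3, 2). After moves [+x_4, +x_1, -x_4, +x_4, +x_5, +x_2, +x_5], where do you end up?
(6, -4, 0, 4, 4)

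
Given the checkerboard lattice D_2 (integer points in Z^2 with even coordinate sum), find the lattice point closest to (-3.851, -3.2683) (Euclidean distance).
(-4, -4)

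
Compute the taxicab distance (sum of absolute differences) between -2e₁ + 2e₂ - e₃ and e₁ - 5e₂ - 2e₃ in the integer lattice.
11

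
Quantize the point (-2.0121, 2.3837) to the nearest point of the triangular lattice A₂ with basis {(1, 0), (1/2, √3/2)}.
(-2.5, 2.598)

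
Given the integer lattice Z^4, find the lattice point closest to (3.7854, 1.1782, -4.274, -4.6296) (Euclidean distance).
(4, 1, -4, -5)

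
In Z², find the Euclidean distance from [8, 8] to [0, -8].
17.8885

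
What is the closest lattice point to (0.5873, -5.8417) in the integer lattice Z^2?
(1, -6)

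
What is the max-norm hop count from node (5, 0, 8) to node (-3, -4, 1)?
8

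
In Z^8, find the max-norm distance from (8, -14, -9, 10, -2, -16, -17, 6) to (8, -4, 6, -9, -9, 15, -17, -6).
31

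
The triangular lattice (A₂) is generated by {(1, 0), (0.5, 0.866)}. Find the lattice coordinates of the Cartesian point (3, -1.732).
4b₁ - 2b₂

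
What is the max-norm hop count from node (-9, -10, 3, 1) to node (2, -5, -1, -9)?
11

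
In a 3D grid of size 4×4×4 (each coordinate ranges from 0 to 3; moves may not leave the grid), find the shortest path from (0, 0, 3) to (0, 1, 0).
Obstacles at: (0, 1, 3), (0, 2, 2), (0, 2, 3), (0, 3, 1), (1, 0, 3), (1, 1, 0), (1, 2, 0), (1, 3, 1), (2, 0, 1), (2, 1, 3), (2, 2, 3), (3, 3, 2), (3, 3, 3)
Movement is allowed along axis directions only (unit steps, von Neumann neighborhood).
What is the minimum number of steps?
4
(one shortest path: (0, 0, 3) → (0, 0, 2) → (0, 1, 2) → (0, 1, 1) → (0, 1, 0))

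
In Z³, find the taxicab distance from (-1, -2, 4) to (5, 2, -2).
16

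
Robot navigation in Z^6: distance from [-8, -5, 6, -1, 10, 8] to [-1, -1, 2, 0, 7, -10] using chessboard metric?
18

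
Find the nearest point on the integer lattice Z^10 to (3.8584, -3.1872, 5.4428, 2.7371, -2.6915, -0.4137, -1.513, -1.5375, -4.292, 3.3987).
(4, -3, 5, 3, -3, 0, -2, -2, -4, 3)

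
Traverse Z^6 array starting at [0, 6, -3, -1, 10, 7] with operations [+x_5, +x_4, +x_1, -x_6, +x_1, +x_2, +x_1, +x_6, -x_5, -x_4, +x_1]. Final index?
(4, 7, -3, -1, 10, 7)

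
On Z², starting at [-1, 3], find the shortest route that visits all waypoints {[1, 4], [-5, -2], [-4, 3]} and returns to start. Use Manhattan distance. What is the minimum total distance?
24
(one optimal route: (-1, 3) → (1, 4) → (-5, -2) → (-4, 3) → (-1, 3))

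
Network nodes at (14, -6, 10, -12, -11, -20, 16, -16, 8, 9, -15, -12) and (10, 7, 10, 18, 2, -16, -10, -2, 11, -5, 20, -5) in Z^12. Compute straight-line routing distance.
60.1747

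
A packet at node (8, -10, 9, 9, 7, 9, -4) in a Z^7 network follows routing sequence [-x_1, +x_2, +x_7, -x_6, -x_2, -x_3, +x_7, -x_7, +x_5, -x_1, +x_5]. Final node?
(6, -10, 8, 9, 9, 8, -3)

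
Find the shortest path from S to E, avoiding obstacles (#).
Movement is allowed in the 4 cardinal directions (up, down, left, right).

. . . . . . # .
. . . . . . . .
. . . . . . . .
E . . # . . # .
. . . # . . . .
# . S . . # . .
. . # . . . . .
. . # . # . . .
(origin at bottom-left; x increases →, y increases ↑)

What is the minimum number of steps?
4
(one shortest path: (2, 2) → (1, 2) → (1, 3) → (0, 3) → (0, 4))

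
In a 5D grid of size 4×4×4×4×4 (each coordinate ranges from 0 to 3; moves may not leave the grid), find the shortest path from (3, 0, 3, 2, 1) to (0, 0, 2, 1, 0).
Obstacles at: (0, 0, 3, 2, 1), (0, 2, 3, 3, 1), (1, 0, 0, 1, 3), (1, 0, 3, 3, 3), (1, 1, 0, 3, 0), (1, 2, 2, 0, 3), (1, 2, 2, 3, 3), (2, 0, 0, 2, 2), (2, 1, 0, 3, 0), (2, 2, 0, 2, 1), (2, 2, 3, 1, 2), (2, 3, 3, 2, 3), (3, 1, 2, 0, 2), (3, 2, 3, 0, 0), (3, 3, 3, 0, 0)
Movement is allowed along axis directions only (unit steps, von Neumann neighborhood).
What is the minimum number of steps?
6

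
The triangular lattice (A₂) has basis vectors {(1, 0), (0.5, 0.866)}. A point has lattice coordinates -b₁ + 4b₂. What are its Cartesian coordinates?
(1, 3.464)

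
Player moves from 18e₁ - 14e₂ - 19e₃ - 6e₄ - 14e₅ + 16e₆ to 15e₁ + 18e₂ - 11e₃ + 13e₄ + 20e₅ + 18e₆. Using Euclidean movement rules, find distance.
51.1664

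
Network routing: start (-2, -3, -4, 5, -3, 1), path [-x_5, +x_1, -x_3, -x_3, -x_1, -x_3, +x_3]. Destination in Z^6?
(-2, -3, -6, 5, -4, 1)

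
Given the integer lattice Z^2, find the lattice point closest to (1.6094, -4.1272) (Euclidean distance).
(2, -4)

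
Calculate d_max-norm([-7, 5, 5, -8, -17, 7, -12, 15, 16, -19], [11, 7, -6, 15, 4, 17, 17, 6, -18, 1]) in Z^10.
34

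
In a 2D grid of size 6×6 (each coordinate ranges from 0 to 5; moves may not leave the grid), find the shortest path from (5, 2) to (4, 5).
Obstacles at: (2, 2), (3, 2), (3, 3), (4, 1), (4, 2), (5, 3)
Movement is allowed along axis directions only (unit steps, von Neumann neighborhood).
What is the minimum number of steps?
14
(one shortest path: (5, 2) → (5, 1) → (5, 0) → (4, 0) → (3, 0) → (2, 0) → (1, 0) → (1, 1) → (1, 2) → (1, 3) → (2, 3) → (2, 4) → (3, 4) → (4, 4) → (4, 5))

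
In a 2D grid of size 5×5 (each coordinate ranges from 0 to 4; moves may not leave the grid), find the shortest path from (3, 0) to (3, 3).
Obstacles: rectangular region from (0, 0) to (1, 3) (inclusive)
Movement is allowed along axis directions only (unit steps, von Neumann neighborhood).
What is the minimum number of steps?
3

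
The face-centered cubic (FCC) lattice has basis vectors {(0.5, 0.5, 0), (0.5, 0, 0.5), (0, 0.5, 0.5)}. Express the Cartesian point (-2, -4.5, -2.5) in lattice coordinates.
-4b₁ - 5b₃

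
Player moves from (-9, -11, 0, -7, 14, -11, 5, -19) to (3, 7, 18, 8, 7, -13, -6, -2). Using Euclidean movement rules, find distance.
38.4708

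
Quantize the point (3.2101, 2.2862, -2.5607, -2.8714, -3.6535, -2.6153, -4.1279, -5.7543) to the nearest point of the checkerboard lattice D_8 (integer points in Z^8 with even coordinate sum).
(3, 2, -3, -3, -4, -3, -4, -6)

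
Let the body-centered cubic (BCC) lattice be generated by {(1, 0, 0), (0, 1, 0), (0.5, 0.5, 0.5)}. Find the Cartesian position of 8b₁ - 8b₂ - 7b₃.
(4.5, -11.5, -3.5)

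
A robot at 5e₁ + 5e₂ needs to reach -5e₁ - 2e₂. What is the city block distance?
17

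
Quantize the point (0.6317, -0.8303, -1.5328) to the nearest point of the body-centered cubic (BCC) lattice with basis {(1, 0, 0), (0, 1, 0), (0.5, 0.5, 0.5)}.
(0.5, -0.5, -1.5)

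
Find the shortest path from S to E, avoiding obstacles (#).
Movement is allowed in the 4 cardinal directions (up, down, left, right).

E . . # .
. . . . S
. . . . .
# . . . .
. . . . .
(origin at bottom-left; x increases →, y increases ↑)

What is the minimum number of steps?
5
(one shortest path: (4, 3) → (3, 3) → (2, 3) → (1, 3) → (0, 3) → (0, 4))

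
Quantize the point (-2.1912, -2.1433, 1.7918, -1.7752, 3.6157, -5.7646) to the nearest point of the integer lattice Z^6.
(-2, -2, 2, -2, 4, -6)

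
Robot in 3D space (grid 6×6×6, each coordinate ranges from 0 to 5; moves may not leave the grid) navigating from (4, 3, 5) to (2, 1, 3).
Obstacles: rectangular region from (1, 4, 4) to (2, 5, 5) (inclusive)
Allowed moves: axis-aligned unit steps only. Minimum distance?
6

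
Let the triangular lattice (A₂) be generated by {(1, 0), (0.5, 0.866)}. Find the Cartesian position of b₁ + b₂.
(1.5, 0.866)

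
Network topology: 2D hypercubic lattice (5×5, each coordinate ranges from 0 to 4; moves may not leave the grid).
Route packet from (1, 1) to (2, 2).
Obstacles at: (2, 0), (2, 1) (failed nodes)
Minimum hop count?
2
(one shortest path: (1, 1) → (1, 2) → (2, 2))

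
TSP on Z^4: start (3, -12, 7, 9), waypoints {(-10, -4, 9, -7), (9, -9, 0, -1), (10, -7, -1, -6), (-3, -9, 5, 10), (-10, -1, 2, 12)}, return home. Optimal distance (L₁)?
130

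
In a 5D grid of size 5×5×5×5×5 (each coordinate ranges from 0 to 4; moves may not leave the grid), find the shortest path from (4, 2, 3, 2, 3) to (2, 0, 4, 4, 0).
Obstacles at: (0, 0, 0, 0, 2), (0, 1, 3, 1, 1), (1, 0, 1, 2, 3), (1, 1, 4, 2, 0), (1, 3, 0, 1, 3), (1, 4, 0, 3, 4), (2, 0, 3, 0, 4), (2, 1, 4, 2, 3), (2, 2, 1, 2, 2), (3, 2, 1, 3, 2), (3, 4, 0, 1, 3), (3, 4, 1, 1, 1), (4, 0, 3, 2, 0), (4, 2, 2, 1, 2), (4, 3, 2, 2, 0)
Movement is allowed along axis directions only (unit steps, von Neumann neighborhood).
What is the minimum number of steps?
10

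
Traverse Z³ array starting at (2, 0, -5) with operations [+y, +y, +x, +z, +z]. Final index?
(3, 2, -3)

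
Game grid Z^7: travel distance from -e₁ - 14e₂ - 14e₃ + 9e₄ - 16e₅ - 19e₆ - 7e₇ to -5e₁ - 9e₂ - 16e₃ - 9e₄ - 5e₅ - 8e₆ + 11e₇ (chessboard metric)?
18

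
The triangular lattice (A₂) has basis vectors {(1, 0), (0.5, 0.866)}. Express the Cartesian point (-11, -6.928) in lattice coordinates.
-7b₁ - 8b₂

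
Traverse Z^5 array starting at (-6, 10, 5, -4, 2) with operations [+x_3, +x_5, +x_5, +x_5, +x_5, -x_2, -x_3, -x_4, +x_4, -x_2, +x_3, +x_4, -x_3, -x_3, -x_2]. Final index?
(-6, 7, 4, -3, 6)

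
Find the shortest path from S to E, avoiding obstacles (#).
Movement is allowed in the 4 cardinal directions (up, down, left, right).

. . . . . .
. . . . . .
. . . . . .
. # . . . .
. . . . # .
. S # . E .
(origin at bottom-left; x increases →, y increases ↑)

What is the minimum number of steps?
5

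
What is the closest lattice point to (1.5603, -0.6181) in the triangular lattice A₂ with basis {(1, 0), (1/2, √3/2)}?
(1.5, -0.866)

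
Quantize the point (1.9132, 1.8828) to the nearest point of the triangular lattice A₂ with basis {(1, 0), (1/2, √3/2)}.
(2, 1.732)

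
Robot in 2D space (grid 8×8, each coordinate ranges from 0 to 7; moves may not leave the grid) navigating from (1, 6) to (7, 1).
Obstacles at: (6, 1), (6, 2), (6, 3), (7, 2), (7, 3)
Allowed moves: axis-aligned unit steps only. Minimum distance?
13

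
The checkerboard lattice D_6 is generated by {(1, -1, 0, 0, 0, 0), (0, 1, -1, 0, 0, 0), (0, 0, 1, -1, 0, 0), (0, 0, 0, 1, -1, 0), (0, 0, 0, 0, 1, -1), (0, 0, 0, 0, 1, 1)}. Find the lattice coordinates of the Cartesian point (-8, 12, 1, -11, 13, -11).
-8b₁ + 4b₂ + 5b₃ - 6b₄ + 9b₅ - 2b₆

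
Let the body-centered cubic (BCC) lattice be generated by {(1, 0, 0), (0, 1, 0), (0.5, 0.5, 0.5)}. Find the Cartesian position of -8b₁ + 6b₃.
(-5, 3, 3)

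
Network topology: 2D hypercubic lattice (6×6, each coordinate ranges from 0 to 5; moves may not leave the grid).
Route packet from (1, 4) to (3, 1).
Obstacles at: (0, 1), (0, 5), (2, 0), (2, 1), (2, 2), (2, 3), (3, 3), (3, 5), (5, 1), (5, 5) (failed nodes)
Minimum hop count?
7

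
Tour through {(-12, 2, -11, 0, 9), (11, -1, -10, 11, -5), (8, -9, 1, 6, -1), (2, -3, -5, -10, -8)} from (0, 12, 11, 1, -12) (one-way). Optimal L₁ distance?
172
(one optimal route: (0, 12, 11, 1, -12) → (2, -3, -5, -10, -8) → (8, -9, 1, 6, -1) → (11, -1, -10, 11, -5) → (-12, 2, -11, 0, 9))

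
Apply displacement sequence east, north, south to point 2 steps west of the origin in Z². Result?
(-1, 0)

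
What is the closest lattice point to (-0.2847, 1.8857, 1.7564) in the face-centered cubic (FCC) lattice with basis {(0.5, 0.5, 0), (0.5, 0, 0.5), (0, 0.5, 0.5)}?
(-0.5, 2, 1.5)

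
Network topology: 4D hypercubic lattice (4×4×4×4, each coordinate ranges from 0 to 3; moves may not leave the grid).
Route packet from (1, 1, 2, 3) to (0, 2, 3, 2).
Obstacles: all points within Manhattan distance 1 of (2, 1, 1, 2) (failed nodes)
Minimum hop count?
4
(one shortest path: (1, 1, 2, 3) → (0, 1, 2, 3) → (0, 2, 2, 3) → (0, 2, 3, 3) → (0, 2, 3, 2))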